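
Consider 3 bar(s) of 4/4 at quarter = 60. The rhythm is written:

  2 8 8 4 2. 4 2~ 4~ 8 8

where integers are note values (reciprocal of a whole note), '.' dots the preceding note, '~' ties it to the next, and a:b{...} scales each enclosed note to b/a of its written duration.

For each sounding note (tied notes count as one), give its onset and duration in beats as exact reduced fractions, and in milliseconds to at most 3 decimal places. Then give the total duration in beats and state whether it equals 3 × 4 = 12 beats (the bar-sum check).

1) 0.0ms=0b +2000.0ms=2b
2) 2000.0ms=2b +500.0ms=1/2b
3) 2500.0ms=5/2b +500.0ms=1/2b
4) 3000.0ms=3b +1000.0ms=1b
5) 4000.0ms=4b +3000.0ms=3b
6) 7000.0ms=7b +1000.0ms=1b
7) 8000.0ms=8b +3500.0ms=7/2b
8) 11500.0ms=23/2b +500.0ms=1/2b
Σ=12b of 12 (60bpm 4/4) — PASS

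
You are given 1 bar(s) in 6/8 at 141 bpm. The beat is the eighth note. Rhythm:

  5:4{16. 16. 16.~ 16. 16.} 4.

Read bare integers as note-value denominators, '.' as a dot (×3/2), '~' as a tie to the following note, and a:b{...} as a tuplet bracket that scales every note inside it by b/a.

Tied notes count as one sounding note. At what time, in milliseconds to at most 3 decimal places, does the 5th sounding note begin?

note 5 onset = 3b = 1276.596ms

1. 0.0ms @ 0 + 255.319ms (3/5)
2. 255.319ms @ 3/5 + 255.319ms (3/5)
3. 510.638ms @ 6/5 + 510.638ms (6/5)
4. 1021.277ms @ 12/5 + 255.319ms (3/5)
5. 1276.596ms @ 3 + 1276.596ms (3)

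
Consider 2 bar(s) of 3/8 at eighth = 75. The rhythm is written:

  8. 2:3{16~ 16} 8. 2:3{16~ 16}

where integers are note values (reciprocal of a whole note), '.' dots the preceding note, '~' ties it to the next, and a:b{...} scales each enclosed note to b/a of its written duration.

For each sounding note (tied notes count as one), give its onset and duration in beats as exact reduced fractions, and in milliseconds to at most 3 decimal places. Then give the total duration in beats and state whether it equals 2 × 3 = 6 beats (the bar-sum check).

1) 0.0ms=0b +1200.0ms=3/2b
2) 1200.0ms=3/2b +1200.0ms=3/2b
3) 2400.0ms=3b +1200.0ms=3/2b
4) 3600.0ms=9/2b +1200.0ms=3/2b
Σ=6b of 6 (75bpm 3/8) — PASS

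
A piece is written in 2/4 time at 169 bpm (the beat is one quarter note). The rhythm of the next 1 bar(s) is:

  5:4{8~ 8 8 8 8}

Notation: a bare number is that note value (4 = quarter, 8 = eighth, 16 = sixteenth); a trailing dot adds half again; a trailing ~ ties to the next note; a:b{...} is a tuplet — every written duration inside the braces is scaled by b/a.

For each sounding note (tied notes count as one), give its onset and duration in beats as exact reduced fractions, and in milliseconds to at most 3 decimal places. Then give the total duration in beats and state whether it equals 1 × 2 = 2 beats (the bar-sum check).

1) 0.0ms=0b +284.024ms=4/5b
2) 284.024ms=4/5b +142.012ms=2/5b
3) 426.036ms=6/5b +142.012ms=2/5b
4) 568.047ms=8/5b +142.012ms=2/5b
Σ=2b of 2 (169bpm 2/4) — PASS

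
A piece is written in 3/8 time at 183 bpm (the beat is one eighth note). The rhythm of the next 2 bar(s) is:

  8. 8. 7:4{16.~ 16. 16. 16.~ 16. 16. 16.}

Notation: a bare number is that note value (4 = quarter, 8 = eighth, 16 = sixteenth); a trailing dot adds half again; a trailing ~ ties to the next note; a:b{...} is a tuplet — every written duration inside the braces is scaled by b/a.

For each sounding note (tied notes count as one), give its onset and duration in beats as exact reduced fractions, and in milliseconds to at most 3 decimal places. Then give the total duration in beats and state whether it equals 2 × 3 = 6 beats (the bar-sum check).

1) 0.0ms=0b +491.803ms=3/2b
2) 491.803ms=3/2b +491.803ms=3/2b
3) 983.607ms=3b +281.03ms=6/7b
4) 1264.637ms=27/7b +140.515ms=3/7b
5) 1405.152ms=30/7b +281.03ms=6/7b
6) 1686.183ms=36/7b +140.515ms=3/7b
7) 1826.698ms=39/7b +140.515ms=3/7b
Σ=6b of 6 (183bpm 3/8) — PASS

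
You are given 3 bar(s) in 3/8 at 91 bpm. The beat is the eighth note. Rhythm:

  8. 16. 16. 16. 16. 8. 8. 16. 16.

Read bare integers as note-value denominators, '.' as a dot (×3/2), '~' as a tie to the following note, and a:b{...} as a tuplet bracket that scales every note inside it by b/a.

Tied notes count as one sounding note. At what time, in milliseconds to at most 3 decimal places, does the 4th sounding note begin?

note 4 onset = 3b = 1978.022ms

1. 0.0ms @ 0 + 989.011ms (3/2)
2. 989.011ms @ 3/2 + 494.505ms (3/4)
3. 1483.516ms @ 9/4 + 494.505ms (3/4)
4. 1978.022ms @ 3 + 494.505ms (3/4)
5. 2472.527ms @ 15/4 + 494.505ms (3/4)
6. 2967.033ms @ 9/2 + 989.011ms (3/2)
7. 3956.044ms @ 6 + 989.011ms (3/2)
8. 4945.055ms @ 15/2 + 494.505ms (3/4)
9. 5439.56ms @ 33/4 + 494.505ms (3/4)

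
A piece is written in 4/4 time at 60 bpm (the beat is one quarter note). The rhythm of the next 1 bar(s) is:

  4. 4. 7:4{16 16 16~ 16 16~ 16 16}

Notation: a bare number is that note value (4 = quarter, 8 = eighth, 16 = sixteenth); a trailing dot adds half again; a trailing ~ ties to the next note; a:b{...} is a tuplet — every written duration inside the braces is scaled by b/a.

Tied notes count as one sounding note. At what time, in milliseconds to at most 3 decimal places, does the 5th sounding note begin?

note 5 onset = 23/7b = 3285.714ms

1. 0.0ms @ 0 + 1500.0ms (3/2)
2. 1500.0ms @ 3/2 + 1500.0ms (3/2)
3. 3000.0ms @ 3 + 142.857ms (1/7)
4. 3142.857ms @ 22/7 + 142.857ms (1/7)
5. 3285.714ms @ 23/7 + 285.714ms (2/7)
6. 3571.429ms @ 25/7 + 285.714ms (2/7)
7. 3857.143ms @ 27/7 + 142.857ms (1/7)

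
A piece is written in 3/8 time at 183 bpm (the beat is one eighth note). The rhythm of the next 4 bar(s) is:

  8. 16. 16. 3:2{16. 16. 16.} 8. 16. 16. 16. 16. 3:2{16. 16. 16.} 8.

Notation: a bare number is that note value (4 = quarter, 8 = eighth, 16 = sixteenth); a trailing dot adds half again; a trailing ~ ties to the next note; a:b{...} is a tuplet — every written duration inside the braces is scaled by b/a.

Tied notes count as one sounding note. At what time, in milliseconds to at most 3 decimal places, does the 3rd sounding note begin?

1. 0.0ms @ 0 + 491.803ms (3/2)
2. 491.803ms @ 3/2 + 245.902ms (3/4)
3. 737.705ms @ 9/4 + 245.902ms (3/4)
4. 983.607ms @ 3 + 163.934ms (1/2)
5. 1147.541ms @ 7/2 + 163.934ms (1/2)
6. 1311.475ms @ 4 + 163.934ms (1/2)
7. 1475.41ms @ 9/2 + 491.803ms (3/2)
8. 1967.213ms @ 6 + 245.902ms (3/4)
9. 2213.115ms @ 27/4 + 245.902ms (3/4)
10. 2459.016ms @ 15/2 + 245.902ms (3/4)
11. 2704.918ms @ 33/4 + 245.902ms (3/4)
12. 2950.82ms @ 9 + 163.934ms (1/2)
13. 3114.754ms @ 19/2 + 163.934ms (1/2)
14. 3278.689ms @ 10 + 163.934ms (1/2)
15. 3442.623ms @ 21/2 + 491.803ms (3/2)

note 3 onset = 9/4b = 737.705ms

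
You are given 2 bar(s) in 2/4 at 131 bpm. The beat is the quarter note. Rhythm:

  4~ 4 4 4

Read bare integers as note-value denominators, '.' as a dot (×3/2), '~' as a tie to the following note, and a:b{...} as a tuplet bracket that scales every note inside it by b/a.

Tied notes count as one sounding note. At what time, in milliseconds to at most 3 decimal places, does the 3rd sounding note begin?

1. 0.0ms @ 0 + 916.031ms (2)
2. 916.031ms @ 2 + 458.015ms (1)
3. 1374.046ms @ 3 + 458.015ms (1)

note 3 onset = 3b = 1374.046ms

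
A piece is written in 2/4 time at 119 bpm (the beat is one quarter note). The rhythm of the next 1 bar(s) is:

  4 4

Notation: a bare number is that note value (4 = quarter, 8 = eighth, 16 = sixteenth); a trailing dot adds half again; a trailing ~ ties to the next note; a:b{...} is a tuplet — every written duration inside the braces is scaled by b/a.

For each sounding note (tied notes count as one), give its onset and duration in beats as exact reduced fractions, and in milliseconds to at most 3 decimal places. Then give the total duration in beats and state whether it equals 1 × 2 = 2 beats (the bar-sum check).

1) 0.0ms=0b +504.202ms=1b
2) 504.202ms=1b +504.202ms=1b
Σ=2b of 2 (119bpm 2/4) — PASS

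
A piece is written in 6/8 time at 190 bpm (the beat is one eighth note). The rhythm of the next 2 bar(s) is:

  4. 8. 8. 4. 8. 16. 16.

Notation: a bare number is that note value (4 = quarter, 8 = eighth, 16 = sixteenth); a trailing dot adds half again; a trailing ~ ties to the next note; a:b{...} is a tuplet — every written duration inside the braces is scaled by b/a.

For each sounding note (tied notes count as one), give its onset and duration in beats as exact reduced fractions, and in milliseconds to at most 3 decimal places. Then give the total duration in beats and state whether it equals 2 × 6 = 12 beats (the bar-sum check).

1) 0.0ms=0b +947.368ms=3b
2) 947.368ms=3b +473.684ms=3/2b
3) 1421.053ms=9/2b +473.684ms=3/2b
4) 1894.737ms=6b +947.368ms=3b
5) 2842.105ms=9b +473.684ms=3/2b
6) 3315.789ms=21/2b +236.842ms=3/4b
7) 3552.632ms=45/4b +236.842ms=3/4b
Σ=12b of 12 (190bpm 6/8) — PASS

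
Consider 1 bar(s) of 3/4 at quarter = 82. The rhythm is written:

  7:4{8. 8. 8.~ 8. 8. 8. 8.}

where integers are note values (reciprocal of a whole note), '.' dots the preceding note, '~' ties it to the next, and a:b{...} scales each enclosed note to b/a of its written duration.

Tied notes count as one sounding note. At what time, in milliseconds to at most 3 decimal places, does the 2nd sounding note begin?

1. 0.0ms @ 0 + 313.589ms (3/7)
2. 313.589ms @ 3/7 + 313.589ms (3/7)
3. 627.178ms @ 6/7 + 627.178ms (6/7)
4. 1254.355ms @ 12/7 + 313.589ms (3/7)
5. 1567.944ms @ 15/7 + 313.589ms (3/7)
6. 1881.533ms @ 18/7 + 313.589ms (3/7)

note 2 onset = 3/7b = 313.589ms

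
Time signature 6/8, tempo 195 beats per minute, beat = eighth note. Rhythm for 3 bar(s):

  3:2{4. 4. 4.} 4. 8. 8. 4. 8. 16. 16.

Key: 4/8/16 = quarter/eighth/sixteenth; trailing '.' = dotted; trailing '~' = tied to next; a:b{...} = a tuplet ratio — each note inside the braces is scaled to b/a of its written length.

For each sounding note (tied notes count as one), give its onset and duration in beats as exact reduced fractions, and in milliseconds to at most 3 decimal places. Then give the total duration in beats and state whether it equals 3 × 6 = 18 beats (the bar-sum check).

1) 0.0ms=0b +615.385ms=2b
2) 615.385ms=2b +615.385ms=2b
3) 1230.769ms=4b +615.385ms=2b
4) 1846.154ms=6b +923.077ms=3b
5) 2769.231ms=9b +461.538ms=3/2b
6) 3230.769ms=21/2b +461.538ms=3/2b
7) 3692.308ms=12b +923.077ms=3b
8) 4615.385ms=15b +461.538ms=3/2b
9) 5076.923ms=33/2b +230.769ms=3/4b
10) 5307.692ms=69/4b +230.769ms=3/4b
Σ=18b of 18 (195bpm 6/8) — PASS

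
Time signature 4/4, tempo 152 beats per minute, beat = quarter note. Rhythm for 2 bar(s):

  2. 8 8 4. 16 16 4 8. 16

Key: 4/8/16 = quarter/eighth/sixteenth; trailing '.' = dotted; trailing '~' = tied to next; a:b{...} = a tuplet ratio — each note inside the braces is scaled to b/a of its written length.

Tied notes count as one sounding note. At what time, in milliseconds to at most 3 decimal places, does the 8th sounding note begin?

note 8 onset = 7b = 2763.158ms

1. 0.0ms @ 0 + 1184.211ms (3)
2. 1184.211ms @ 3 + 197.368ms (1/2)
3. 1381.579ms @ 7/2 + 197.368ms (1/2)
4. 1578.947ms @ 4 + 592.105ms (3/2)
5. 2171.053ms @ 11/2 + 98.684ms (1/4)
6. 2269.737ms @ 23/4 + 98.684ms (1/4)
7. 2368.421ms @ 6 + 394.737ms (1)
8. 2763.158ms @ 7 + 296.053ms (3/4)
9. 3059.211ms @ 31/4 + 98.684ms (1/4)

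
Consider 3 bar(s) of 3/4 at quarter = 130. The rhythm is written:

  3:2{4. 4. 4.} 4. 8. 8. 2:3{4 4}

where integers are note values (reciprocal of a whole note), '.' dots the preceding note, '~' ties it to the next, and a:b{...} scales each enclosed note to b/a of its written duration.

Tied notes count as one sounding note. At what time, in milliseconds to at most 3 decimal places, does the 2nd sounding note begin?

note 2 onset = 1b = 461.538ms

1. 0.0ms @ 0 + 461.538ms (1)
2. 461.538ms @ 1 + 461.538ms (1)
3. 923.077ms @ 2 + 461.538ms (1)
4. 1384.615ms @ 3 + 692.308ms (3/2)
5. 2076.923ms @ 9/2 + 346.154ms (3/4)
6. 2423.077ms @ 21/4 + 346.154ms (3/4)
7. 2769.231ms @ 6 + 692.308ms (3/2)
8. 3461.538ms @ 15/2 + 692.308ms (3/2)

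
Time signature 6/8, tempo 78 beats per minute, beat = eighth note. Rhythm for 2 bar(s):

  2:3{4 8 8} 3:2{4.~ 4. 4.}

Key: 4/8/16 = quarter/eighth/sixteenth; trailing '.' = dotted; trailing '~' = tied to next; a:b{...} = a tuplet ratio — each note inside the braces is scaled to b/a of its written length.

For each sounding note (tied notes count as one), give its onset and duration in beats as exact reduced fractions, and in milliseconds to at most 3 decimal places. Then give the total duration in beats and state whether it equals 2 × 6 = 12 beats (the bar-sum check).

1) 0.0ms=0b +2307.692ms=3b
2) 2307.692ms=3b +1153.846ms=3/2b
3) 3461.538ms=9/2b +1153.846ms=3/2b
4) 4615.385ms=6b +3076.923ms=4b
5) 7692.308ms=10b +1538.462ms=2b
Σ=12b of 12 (78bpm 6/8) — PASS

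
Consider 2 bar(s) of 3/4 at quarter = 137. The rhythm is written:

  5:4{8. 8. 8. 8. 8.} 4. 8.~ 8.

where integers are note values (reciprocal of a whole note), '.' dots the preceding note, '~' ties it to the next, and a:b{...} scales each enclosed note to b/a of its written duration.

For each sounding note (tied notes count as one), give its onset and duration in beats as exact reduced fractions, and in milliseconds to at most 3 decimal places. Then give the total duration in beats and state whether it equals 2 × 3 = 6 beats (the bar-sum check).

1) 0.0ms=0b +262.774ms=3/5b
2) 262.774ms=3/5b +262.774ms=3/5b
3) 525.547ms=6/5b +262.774ms=3/5b
4) 788.321ms=9/5b +262.774ms=3/5b
5) 1051.095ms=12/5b +262.774ms=3/5b
6) 1313.869ms=3b +656.934ms=3/2b
7) 1970.803ms=9/2b +656.934ms=3/2b
Σ=6b of 6 (137bpm 3/4) — PASS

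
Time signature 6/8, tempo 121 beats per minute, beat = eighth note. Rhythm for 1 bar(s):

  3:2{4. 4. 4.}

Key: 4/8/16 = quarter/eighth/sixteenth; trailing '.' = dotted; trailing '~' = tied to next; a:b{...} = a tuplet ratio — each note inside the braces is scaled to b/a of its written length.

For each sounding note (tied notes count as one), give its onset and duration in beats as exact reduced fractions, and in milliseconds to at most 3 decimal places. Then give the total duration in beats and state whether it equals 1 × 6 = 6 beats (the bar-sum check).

1) 0.0ms=0b +991.736ms=2b
2) 991.736ms=2b +991.736ms=2b
3) 1983.471ms=4b +991.736ms=2b
Σ=6b of 6 (121bpm 6/8) — PASS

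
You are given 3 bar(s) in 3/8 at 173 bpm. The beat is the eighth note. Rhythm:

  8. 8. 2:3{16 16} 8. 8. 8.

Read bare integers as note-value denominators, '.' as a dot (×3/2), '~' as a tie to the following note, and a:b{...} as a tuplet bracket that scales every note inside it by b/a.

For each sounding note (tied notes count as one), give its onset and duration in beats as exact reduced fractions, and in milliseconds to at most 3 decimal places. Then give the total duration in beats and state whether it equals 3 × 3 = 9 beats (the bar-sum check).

1) 0.0ms=0b +520.231ms=3/2b
2) 520.231ms=3/2b +520.231ms=3/2b
3) 1040.462ms=3b +260.116ms=3/4b
4) 1300.578ms=15/4b +260.116ms=3/4b
5) 1560.694ms=9/2b +520.231ms=3/2b
6) 2080.925ms=6b +520.231ms=3/2b
7) 2601.156ms=15/2b +520.231ms=3/2b
Σ=9b of 9 (173bpm 3/8) — PASS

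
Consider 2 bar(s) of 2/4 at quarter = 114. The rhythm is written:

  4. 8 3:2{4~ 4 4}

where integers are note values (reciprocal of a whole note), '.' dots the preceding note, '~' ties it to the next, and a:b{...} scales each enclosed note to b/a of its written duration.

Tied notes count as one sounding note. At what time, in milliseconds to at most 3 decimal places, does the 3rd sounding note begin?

note 3 onset = 2b = 1052.632ms

1. 0.0ms @ 0 + 789.474ms (3/2)
2. 789.474ms @ 3/2 + 263.158ms (1/2)
3. 1052.632ms @ 2 + 701.754ms (4/3)
4. 1754.386ms @ 10/3 + 350.877ms (2/3)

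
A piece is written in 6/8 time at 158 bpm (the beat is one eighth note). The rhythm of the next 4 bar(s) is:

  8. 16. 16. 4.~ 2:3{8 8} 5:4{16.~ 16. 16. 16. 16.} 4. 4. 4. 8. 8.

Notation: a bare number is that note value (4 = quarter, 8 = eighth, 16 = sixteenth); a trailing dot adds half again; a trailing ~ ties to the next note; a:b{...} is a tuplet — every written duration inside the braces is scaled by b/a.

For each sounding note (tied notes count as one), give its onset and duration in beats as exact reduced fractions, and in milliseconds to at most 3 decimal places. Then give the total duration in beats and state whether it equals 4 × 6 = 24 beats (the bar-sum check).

1) 0.0ms=0b +569.62ms=3/2b
2) 569.62ms=3/2b +284.81ms=3/4b
3) 854.43ms=9/4b +284.81ms=3/4b
4) 1139.241ms=3b +1708.861ms=9/2b
5) 2848.101ms=15/2b +569.62ms=3/2b
6) 3417.722ms=9b +455.696ms=6/5b
7) 3873.418ms=51/5b +227.848ms=3/5b
8) 4101.266ms=54/5b +227.848ms=3/5b
9) 4329.114ms=57/5b +227.848ms=3/5b
10) 4556.962ms=12b +1139.241ms=3b
11) 5696.203ms=15b +1139.241ms=3b
12) 6835.443ms=18b +1139.241ms=3b
13) 7974.684ms=21b +569.62ms=3/2b
14) 8544.304ms=45/2b +569.62ms=3/2b
Σ=24b of 24 (158bpm 6/8) — PASS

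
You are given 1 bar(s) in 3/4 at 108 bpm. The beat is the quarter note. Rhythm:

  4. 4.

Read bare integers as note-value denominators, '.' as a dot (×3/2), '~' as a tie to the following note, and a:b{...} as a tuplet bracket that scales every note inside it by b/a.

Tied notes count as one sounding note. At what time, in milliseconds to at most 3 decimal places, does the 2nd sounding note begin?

1. 0.0ms @ 0 + 833.333ms (3/2)
2. 833.333ms @ 3/2 + 833.333ms (3/2)

note 2 onset = 3/2b = 833.333ms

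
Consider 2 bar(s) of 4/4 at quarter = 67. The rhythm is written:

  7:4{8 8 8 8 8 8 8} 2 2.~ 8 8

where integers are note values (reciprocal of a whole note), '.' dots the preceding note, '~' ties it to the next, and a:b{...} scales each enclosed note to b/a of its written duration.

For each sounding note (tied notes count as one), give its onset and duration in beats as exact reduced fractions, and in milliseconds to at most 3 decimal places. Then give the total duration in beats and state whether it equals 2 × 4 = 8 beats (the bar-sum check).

1) 0.0ms=0b +255.864ms=2/7b
2) 255.864ms=2/7b +255.864ms=2/7b
3) 511.727ms=4/7b +255.864ms=2/7b
4) 767.591ms=6/7b +255.864ms=2/7b
5) 1023.454ms=8/7b +255.864ms=2/7b
6) 1279.318ms=10/7b +255.864ms=2/7b
7) 1535.181ms=12/7b +255.864ms=2/7b
8) 1791.045ms=2b +1791.045ms=2b
9) 3582.09ms=4b +3134.328ms=7/2b
10) 6716.418ms=15/2b +447.761ms=1/2b
Σ=8b of 8 (67bpm 4/4) — PASS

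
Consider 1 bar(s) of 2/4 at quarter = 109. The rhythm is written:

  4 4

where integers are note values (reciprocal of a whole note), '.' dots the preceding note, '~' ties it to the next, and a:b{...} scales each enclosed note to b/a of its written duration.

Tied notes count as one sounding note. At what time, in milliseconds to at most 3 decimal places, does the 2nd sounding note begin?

1. 0.0ms @ 0 + 550.459ms (1)
2. 550.459ms @ 1 + 550.459ms (1)

note 2 onset = 1b = 550.459ms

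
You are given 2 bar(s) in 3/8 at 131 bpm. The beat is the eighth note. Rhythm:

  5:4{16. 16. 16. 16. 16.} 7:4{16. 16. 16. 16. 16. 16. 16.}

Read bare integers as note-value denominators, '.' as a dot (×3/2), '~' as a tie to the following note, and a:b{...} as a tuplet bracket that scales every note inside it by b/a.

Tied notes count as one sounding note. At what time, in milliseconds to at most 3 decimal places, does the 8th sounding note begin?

1. 0.0ms @ 0 + 274.809ms (3/5)
2. 274.809ms @ 3/5 + 274.809ms (3/5)
3. 549.618ms @ 6/5 + 274.809ms (3/5)
4. 824.427ms @ 9/5 + 274.809ms (3/5)
5. 1099.237ms @ 12/5 + 274.809ms (3/5)
6. 1374.046ms @ 3 + 196.292ms (3/7)
7. 1570.338ms @ 24/7 + 196.292ms (3/7)
8. 1766.63ms @ 27/7 + 196.292ms (3/7)
9. 1962.923ms @ 30/7 + 196.292ms (3/7)
10. 2159.215ms @ 33/7 + 196.292ms (3/7)
11. 2355.507ms @ 36/7 + 196.292ms (3/7)
12. 2551.799ms @ 39/7 + 196.292ms (3/7)

note 8 onset = 27/7b = 1766.63ms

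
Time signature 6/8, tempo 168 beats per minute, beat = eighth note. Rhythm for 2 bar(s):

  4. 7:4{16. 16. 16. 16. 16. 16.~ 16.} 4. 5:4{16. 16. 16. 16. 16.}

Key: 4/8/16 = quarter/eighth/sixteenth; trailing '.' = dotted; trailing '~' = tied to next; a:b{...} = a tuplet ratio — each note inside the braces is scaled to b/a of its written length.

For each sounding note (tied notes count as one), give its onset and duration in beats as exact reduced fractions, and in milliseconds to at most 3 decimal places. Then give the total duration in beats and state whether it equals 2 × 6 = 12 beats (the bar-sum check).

1) 0.0ms=0b +1071.429ms=3b
2) 1071.429ms=3b +153.061ms=3/7b
3) 1224.49ms=24/7b +153.061ms=3/7b
4) 1377.551ms=27/7b +153.061ms=3/7b
5) 1530.612ms=30/7b +153.061ms=3/7b
6) 1683.673ms=33/7b +153.061ms=3/7b
7) 1836.735ms=36/7b +306.122ms=6/7b
8) 2142.857ms=6b +1071.429ms=3b
9) 3214.286ms=9b +214.286ms=3/5b
10) 3428.571ms=48/5b +214.286ms=3/5b
11) 3642.857ms=51/5b +214.286ms=3/5b
12) 3857.143ms=54/5b +214.286ms=3/5b
13) 4071.429ms=57/5b +214.286ms=3/5b
Σ=12b of 12 (168bpm 6/8) — PASS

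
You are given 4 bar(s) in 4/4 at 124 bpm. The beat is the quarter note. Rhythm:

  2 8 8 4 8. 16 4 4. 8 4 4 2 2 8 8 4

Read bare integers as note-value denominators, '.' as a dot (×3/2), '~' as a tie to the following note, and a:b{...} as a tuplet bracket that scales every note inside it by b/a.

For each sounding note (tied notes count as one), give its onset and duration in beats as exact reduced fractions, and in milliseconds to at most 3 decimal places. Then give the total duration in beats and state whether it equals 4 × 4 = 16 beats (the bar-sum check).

1) 0.0ms=0b +967.742ms=2b
2) 967.742ms=2b +241.935ms=1/2b
3) 1209.677ms=5/2b +241.935ms=1/2b
4) 1451.613ms=3b +483.871ms=1b
5) 1935.484ms=4b +362.903ms=3/4b
6) 2298.387ms=19/4b +120.968ms=1/4b
7) 2419.355ms=5b +483.871ms=1b
8) 2903.226ms=6b +725.806ms=3/2b
9) 3629.032ms=15/2b +241.935ms=1/2b
10) 3870.968ms=8b +483.871ms=1b
11) 4354.839ms=9b +483.871ms=1b
12) 4838.71ms=10b +967.742ms=2b
13) 5806.452ms=12b +967.742ms=2b
14) 6774.194ms=14b +241.935ms=1/2b
15) 7016.129ms=29/2b +241.935ms=1/2b
16) 7258.065ms=15b +483.871ms=1b
Σ=16b of 16 (124bpm 4/4) — PASS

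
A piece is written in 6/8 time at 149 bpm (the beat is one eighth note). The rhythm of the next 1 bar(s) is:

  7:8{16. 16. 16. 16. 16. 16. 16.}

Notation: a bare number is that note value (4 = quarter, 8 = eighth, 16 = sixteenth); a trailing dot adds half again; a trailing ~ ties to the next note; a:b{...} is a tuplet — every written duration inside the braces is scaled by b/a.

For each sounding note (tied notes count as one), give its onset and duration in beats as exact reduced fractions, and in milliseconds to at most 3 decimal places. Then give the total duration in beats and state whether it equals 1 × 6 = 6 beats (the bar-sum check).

1) 0.0ms=0b +345.158ms=6/7b
2) 345.158ms=6/7b +345.158ms=6/7b
3) 690.316ms=12/7b +345.158ms=6/7b
4) 1035.475ms=18/7b +345.158ms=6/7b
5) 1380.633ms=24/7b +345.158ms=6/7b
6) 1725.791ms=30/7b +345.158ms=6/7b
7) 2070.949ms=36/7b +345.158ms=6/7b
Σ=6b of 6 (149bpm 6/8) — PASS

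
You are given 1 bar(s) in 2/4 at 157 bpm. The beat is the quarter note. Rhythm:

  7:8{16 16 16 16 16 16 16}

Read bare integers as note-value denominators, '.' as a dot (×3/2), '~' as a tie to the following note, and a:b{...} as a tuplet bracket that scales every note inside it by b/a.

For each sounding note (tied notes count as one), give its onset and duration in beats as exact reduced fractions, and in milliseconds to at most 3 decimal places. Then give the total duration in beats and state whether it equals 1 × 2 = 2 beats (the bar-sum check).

1) 0.0ms=0b +109.19ms=2/7b
2) 109.19ms=2/7b +109.19ms=2/7b
3) 218.38ms=4/7b +109.19ms=2/7b
4) 327.571ms=6/7b +109.19ms=2/7b
5) 436.761ms=8/7b +109.19ms=2/7b
6) 545.951ms=10/7b +109.19ms=2/7b
7) 655.141ms=12/7b +109.19ms=2/7b
Σ=2b of 2 (157bpm 2/4) — PASS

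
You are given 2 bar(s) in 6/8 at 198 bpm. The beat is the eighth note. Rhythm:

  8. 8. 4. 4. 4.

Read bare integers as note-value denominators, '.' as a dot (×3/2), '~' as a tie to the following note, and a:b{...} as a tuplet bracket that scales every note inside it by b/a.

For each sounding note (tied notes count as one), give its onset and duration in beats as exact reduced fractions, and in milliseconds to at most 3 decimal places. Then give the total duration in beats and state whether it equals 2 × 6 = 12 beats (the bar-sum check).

1) 0.0ms=0b +454.545ms=3/2b
2) 454.545ms=3/2b +454.545ms=3/2b
3) 909.091ms=3b +909.091ms=3b
4) 1818.182ms=6b +909.091ms=3b
5) 2727.273ms=9b +909.091ms=3b
Σ=12b of 12 (198bpm 6/8) — PASS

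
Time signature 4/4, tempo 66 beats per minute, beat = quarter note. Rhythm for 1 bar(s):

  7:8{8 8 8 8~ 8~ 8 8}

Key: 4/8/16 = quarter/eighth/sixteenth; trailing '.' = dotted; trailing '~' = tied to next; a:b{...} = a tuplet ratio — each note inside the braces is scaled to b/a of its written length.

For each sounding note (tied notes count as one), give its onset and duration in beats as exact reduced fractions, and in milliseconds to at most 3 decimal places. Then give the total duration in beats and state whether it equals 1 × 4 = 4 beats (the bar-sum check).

1) 0.0ms=0b +519.481ms=4/7b
2) 519.481ms=4/7b +519.481ms=4/7b
3) 1038.961ms=8/7b +519.481ms=4/7b
4) 1558.442ms=12/7b +1558.442ms=12/7b
5) 3116.883ms=24/7b +519.481ms=4/7b
Σ=4b of 4 (66bpm 4/4) — PASS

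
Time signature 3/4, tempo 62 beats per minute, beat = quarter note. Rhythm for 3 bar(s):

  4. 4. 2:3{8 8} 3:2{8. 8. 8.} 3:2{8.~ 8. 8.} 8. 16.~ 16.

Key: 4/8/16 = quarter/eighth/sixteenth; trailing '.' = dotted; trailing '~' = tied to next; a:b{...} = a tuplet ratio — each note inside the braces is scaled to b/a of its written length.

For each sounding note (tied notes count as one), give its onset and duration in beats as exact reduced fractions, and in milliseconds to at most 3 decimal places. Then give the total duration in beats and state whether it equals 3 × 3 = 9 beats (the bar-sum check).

1) 0.0ms=0b +1451.613ms=3/2b
2) 1451.613ms=3/2b +1451.613ms=3/2b
3) 2903.226ms=3b +725.806ms=3/4b
4) 3629.032ms=15/4b +725.806ms=3/4b
5) 4354.839ms=9/2b +483.871ms=1/2b
6) 4838.71ms=5b +483.871ms=1/2b
7) 5322.581ms=11/2b +483.871ms=1/2b
8) 5806.452ms=6b +967.742ms=1b
9) 6774.194ms=7b +483.871ms=1/2b
10) 7258.065ms=15/2b +725.806ms=3/4b
11) 7983.871ms=33/4b +725.806ms=3/4b
Σ=9b of 9 (62bpm 3/4) — PASS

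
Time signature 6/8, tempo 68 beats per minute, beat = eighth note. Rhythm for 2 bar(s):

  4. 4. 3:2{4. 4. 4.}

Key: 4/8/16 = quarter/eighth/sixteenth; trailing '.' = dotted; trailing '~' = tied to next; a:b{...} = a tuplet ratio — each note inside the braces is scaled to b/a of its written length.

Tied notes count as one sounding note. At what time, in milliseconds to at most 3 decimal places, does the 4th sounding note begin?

note 4 onset = 8b = 7058.824ms

1. 0.0ms @ 0 + 2647.059ms (3)
2. 2647.059ms @ 3 + 2647.059ms (3)
3. 5294.118ms @ 6 + 1764.706ms (2)
4. 7058.824ms @ 8 + 1764.706ms (2)
5. 8823.529ms @ 10 + 1764.706ms (2)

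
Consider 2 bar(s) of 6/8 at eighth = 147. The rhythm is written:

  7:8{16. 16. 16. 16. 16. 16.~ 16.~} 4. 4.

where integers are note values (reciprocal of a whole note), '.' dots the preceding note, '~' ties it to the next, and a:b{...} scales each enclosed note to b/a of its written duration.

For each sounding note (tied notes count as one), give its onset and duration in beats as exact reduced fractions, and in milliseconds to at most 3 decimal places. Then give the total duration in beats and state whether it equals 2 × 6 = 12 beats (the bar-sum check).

1) 0.0ms=0b +349.854ms=6/7b
2) 349.854ms=6/7b +349.854ms=6/7b
3) 699.708ms=12/7b +349.854ms=6/7b
4) 1049.563ms=18/7b +349.854ms=6/7b
5) 1399.417ms=24/7b +349.854ms=6/7b
6) 1749.271ms=30/7b +1924.198ms=33/7b
7) 3673.469ms=9b +1224.49ms=3b
Σ=12b of 12 (147bpm 6/8) — PASS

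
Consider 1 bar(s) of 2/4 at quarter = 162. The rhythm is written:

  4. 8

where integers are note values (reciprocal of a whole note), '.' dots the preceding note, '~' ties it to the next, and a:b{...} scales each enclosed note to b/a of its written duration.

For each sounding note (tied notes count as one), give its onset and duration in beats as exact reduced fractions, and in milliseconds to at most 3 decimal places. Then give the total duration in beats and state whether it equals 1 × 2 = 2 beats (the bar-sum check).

1) 0.0ms=0b +555.556ms=3/2b
2) 555.556ms=3/2b +185.185ms=1/2b
Σ=2b of 2 (162bpm 2/4) — PASS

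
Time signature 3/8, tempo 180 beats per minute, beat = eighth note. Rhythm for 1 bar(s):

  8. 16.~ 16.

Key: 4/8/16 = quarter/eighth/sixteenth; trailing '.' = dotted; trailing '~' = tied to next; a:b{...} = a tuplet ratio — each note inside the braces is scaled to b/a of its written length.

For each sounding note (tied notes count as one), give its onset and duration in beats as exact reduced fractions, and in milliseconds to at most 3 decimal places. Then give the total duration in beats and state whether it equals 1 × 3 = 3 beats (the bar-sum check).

1) 0.0ms=0b +500.0ms=3/2b
2) 500.0ms=3/2b +500.0ms=3/2b
Σ=3b of 3 (180bpm 3/8) — PASS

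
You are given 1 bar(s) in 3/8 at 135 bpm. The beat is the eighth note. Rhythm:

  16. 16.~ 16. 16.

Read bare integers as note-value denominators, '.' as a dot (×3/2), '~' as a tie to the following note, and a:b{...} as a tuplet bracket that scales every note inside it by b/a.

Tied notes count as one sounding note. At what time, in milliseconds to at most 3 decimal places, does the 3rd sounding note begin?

1. 0.0ms @ 0 + 333.333ms (3/4)
2. 333.333ms @ 3/4 + 666.667ms (3/2)
3. 1000.0ms @ 9/4 + 333.333ms (3/4)

note 3 onset = 9/4b = 1000.0ms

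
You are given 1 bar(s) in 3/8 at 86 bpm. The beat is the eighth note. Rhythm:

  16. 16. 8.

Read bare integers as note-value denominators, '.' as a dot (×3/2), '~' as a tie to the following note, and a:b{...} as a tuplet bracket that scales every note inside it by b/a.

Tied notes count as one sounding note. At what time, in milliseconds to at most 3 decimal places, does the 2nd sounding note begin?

note 2 onset = 3/4b = 523.256ms

1. 0.0ms @ 0 + 523.256ms (3/4)
2. 523.256ms @ 3/4 + 523.256ms (3/4)
3. 1046.512ms @ 3/2 + 1046.512ms (3/2)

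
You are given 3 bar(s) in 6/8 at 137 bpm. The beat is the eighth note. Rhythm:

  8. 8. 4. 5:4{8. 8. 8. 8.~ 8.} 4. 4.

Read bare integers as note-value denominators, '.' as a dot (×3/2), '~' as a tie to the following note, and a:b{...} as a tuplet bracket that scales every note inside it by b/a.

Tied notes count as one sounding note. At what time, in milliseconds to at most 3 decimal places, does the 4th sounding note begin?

1. 0.0ms @ 0 + 656.934ms (3/2)
2. 656.934ms @ 3/2 + 656.934ms (3/2)
3. 1313.869ms @ 3 + 1313.869ms (3)
4. 2627.737ms @ 6 + 525.547ms (6/5)
5. 3153.285ms @ 36/5 + 525.547ms (6/5)
6. 3678.832ms @ 42/5 + 525.547ms (6/5)
7. 4204.38ms @ 48/5 + 1051.095ms (12/5)
8. 5255.474ms @ 12 + 1313.869ms (3)
9. 6569.343ms @ 15 + 1313.869ms (3)

note 4 onset = 6b = 2627.737ms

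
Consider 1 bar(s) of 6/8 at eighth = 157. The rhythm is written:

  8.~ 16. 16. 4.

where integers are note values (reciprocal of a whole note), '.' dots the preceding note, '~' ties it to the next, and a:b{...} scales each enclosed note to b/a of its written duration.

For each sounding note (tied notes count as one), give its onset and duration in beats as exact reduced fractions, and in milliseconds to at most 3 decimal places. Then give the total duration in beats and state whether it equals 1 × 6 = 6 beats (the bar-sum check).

1) 0.0ms=0b +859.873ms=9/4b
2) 859.873ms=9/4b +286.624ms=3/4b
3) 1146.497ms=3b +1146.497ms=3b
Σ=6b of 6 (157bpm 6/8) — PASS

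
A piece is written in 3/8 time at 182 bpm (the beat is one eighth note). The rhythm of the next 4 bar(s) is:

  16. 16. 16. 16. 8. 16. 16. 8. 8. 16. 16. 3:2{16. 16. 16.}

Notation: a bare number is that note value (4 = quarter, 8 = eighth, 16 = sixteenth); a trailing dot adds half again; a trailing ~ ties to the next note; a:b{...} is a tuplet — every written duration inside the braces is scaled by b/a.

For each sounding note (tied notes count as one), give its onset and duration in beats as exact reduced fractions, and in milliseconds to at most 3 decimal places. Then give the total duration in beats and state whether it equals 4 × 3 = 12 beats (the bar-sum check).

1) 0.0ms=0b +247.253ms=3/4b
2) 247.253ms=3/4b +247.253ms=3/4b
3) 494.505ms=3/2b +247.253ms=3/4b
4) 741.758ms=9/4b +247.253ms=3/4b
5) 989.011ms=3b +494.505ms=3/2b
6) 1483.516ms=9/2b +247.253ms=3/4b
7) 1730.769ms=21/4b +247.253ms=3/4b
8) 1978.022ms=6b +494.505ms=3/2b
9) 2472.527ms=15/2b +494.505ms=3/2b
10) 2967.033ms=9b +247.253ms=3/4b
11) 3214.286ms=39/4b +247.253ms=3/4b
12) 3461.538ms=21/2b +164.835ms=1/2b
13) 3626.374ms=11b +164.835ms=1/2b
14) 3791.209ms=23/2b +164.835ms=1/2b
Σ=12b of 12 (182bpm 3/8) — PASS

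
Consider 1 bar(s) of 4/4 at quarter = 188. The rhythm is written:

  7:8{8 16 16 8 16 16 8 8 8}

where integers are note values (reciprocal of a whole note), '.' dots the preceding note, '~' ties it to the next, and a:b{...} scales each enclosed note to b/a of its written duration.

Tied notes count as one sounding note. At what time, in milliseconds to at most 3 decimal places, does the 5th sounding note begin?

note 5 onset = 12/7b = 547.112ms

1. 0.0ms @ 0 + 182.371ms (4/7)
2. 182.371ms @ 4/7 + 91.185ms (2/7)
3. 273.556ms @ 6/7 + 91.185ms (2/7)
4. 364.742ms @ 8/7 + 182.371ms (4/7)
5. 547.112ms @ 12/7 + 91.185ms (2/7)
6. 638.298ms @ 2 + 91.185ms (2/7)
7. 729.483ms @ 16/7 + 182.371ms (4/7)
8. 911.854ms @ 20/7 + 182.371ms (4/7)
9. 1094.225ms @ 24/7 + 182.371ms (4/7)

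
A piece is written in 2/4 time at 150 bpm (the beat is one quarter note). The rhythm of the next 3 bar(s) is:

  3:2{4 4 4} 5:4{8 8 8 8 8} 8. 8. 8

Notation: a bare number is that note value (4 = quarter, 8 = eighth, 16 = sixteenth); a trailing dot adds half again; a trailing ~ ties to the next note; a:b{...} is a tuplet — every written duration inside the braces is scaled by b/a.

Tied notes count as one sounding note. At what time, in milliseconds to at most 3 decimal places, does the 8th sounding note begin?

note 8 onset = 18/5b = 1440.0ms

1. 0.0ms @ 0 + 266.667ms (2/3)
2. 266.667ms @ 2/3 + 266.667ms (2/3)
3. 533.333ms @ 4/3 + 266.667ms (2/3)
4. 800.0ms @ 2 + 160.0ms (2/5)
5. 960.0ms @ 12/5 + 160.0ms (2/5)
6. 1120.0ms @ 14/5 + 160.0ms (2/5)
7. 1280.0ms @ 16/5 + 160.0ms (2/5)
8. 1440.0ms @ 18/5 + 160.0ms (2/5)
9. 1600.0ms @ 4 + 300.0ms (3/4)
10. 1900.0ms @ 19/4 + 300.0ms (3/4)
11. 2200.0ms @ 11/2 + 200.0ms (1/2)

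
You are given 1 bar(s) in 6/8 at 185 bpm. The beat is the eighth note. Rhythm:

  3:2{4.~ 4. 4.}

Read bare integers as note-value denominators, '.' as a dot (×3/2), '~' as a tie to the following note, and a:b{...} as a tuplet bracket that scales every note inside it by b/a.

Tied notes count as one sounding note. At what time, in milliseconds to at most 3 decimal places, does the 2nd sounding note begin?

note 2 onset = 4b = 1297.297ms

1. 0.0ms @ 0 + 1297.297ms (4)
2. 1297.297ms @ 4 + 648.649ms (2)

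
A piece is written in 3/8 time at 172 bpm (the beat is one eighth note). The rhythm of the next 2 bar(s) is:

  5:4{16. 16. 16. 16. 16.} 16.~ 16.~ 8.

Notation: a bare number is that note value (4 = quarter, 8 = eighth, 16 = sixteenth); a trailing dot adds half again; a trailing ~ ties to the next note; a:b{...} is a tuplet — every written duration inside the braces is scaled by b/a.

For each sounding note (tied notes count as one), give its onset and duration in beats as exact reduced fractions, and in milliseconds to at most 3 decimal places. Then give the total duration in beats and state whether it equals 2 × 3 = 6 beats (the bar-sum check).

1) 0.0ms=0b +209.302ms=3/5b
2) 209.302ms=3/5b +209.302ms=3/5b
3) 418.605ms=6/5b +209.302ms=3/5b
4) 627.907ms=9/5b +209.302ms=3/5b
5) 837.209ms=12/5b +209.302ms=3/5b
6) 1046.512ms=3b +1046.512ms=3b
Σ=6b of 6 (172bpm 3/8) — PASS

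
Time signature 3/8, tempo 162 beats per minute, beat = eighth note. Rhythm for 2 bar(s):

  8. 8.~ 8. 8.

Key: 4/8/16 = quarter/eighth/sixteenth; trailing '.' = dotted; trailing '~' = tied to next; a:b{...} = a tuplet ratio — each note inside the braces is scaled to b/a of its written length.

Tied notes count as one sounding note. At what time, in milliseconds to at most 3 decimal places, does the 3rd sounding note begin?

1. 0.0ms @ 0 + 555.556ms (3/2)
2. 555.556ms @ 3/2 + 1111.111ms (3)
3. 1666.667ms @ 9/2 + 555.556ms (3/2)

note 3 onset = 9/2b = 1666.667ms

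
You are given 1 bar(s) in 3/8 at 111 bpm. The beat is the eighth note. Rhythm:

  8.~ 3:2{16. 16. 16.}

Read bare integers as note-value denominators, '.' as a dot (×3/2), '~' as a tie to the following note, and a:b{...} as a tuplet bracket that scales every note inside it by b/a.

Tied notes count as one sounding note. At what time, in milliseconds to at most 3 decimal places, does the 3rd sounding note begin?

note 3 onset = 5/2b = 1351.351ms

1. 0.0ms @ 0 + 1081.081ms (2)
2. 1081.081ms @ 2 + 270.27ms (1/2)
3. 1351.351ms @ 5/2 + 270.27ms (1/2)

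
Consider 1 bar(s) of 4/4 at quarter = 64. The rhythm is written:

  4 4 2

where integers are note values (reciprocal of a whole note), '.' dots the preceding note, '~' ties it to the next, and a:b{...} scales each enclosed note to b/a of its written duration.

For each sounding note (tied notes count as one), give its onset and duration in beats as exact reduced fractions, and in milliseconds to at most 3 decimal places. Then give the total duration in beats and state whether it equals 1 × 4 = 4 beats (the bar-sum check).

1) 0.0ms=0b +937.5ms=1b
2) 937.5ms=1b +937.5ms=1b
3) 1875.0ms=2b +1875.0ms=2b
Σ=4b of 4 (64bpm 4/4) — PASS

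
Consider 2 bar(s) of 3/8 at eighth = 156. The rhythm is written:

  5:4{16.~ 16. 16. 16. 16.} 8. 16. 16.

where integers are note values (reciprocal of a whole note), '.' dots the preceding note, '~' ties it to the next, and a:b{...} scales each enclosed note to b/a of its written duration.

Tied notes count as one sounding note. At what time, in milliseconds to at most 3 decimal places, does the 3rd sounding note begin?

note 3 onset = 9/5b = 692.308ms

1. 0.0ms @ 0 + 461.538ms (6/5)
2. 461.538ms @ 6/5 + 230.769ms (3/5)
3. 692.308ms @ 9/5 + 230.769ms (3/5)
4. 923.077ms @ 12/5 + 230.769ms (3/5)
5. 1153.846ms @ 3 + 576.923ms (3/2)
6. 1730.769ms @ 9/2 + 288.462ms (3/4)
7. 2019.231ms @ 21/4 + 288.462ms (3/4)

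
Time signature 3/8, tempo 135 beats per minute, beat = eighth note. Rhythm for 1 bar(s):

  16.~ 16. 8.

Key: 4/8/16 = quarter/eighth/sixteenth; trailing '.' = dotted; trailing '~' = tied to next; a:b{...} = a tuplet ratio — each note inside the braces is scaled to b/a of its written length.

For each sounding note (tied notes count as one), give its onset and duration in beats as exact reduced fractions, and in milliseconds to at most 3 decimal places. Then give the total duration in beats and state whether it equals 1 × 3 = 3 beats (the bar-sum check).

1) 0.0ms=0b +666.667ms=3/2b
2) 666.667ms=3/2b +666.667ms=3/2b
Σ=3b of 3 (135bpm 3/8) — PASS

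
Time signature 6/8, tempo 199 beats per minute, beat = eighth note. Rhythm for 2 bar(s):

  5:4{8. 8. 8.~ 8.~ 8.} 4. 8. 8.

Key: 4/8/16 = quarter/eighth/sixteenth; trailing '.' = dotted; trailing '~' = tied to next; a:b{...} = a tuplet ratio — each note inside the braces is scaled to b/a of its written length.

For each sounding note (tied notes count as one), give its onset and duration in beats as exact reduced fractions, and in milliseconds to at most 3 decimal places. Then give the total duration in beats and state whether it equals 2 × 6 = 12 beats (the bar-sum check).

1) 0.0ms=0b +361.809ms=6/5b
2) 361.809ms=6/5b +361.809ms=6/5b
3) 723.618ms=12/5b +1085.427ms=18/5b
4) 1809.045ms=6b +904.523ms=3b
5) 2713.568ms=9b +452.261ms=3/2b
6) 3165.829ms=21/2b +452.261ms=3/2b
Σ=12b of 12 (199bpm 6/8) — PASS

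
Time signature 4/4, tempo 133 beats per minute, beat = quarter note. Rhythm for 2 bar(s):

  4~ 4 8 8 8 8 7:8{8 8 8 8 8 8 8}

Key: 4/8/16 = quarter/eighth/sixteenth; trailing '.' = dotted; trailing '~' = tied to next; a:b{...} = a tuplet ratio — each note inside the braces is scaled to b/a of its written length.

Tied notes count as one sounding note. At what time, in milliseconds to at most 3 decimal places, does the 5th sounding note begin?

note 5 onset = 7/2b = 1578.947ms

1. 0.0ms @ 0 + 902.256ms (2)
2. 902.256ms @ 2 + 225.564ms (1/2)
3. 1127.82ms @ 5/2 + 225.564ms (1/2)
4. 1353.383ms @ 3 + 225.564ms (1/2)
5. 1578.947ms @ 7/2 + 225.564ms (1/2)
6. 1804.511ms @ 4 + 257.787ms (4/7)
7. 2062.299ms @ 32/7 + 257.787ms (4/7)
8. 2320.086ms @ 36/7 + 257.787ms (4/7)
9. 2577.873ms @ 40/7 + 257.787ms (4/7)
10. 2835.661ms @ 44/7 + 257.787ms (4/7)
11. 3093.448ms @ 48/7 + 257.787ms (4/7)
12. 3351.235ms @ 52/7 + 257.787ms (4/7)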